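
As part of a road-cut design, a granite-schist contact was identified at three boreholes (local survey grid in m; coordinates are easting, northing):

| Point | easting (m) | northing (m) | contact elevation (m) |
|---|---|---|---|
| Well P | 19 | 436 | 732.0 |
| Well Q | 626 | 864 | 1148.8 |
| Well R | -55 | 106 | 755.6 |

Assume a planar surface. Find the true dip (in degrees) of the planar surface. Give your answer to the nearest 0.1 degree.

Let the plane be z = a·easting + b·northing + c.
Well Q−Well P: 607a + 428b = 416.8;  Well R−Well P: −74a − 330b = 23.6.
Solving gives a = 0.87551, b = −0.26784.
Gradient magnitude |∇z| = √(a² + b²) = √(0.76652 + 0.07174) = 0.91557.
True dip = arctan(0.91557) = 42.5°, dipping toward WNW (azimuth ≈ 287°).

42.5°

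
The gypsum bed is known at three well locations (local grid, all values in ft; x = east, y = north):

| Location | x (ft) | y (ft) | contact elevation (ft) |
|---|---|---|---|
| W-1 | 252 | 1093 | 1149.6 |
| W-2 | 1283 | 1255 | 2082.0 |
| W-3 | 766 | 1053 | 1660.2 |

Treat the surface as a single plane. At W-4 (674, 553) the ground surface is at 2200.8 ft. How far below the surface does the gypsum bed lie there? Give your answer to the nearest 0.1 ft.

439.8 ft

Two edge vectors: W-1→W-2 = (1031, 162, 932.4), W-1→W-3 = (514, -40, 510.6).
Normal n = (W-1→W-2) × (W-1→W-3) = (120013.2, -47175, -124508).
So ∂z/∂x = −n_x/n_z = 0.963900 and ∂z/∂y = −n_y/n_z = −0.378891.
Intercept c from W-1: 1149.6 − 242.90 + 414.13 = 1320.83.
At (674, 553): z_contact = 649.67 − 209.53 + 1320.83 = 1760.97 ft.
Depth below ground = 2200.8 − 1760.97 = 439.8 ft.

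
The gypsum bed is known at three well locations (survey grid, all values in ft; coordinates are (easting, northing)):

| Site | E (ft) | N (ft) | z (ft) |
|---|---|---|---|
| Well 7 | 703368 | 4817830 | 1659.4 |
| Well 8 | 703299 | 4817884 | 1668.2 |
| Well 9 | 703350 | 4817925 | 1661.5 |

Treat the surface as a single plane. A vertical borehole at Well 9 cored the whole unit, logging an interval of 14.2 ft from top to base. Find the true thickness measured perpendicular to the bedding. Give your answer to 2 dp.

Let the plane be z = a·E + b·N + c.
Well 8−Well 7: −69a + 54b = 8.8;  Well 9−Well 7: −18a + 95b = 2.1.
Solving gives a = −0.12943, b = −0.00242.
|∇z| = √(a²+b²) = 0.12945, so dip δ = arctan(0.12945) = 7.38°.
True thickness = vertical thickness × cos δ = 14.2 × cos 7.38° = 14.08 ft.

14.08 ft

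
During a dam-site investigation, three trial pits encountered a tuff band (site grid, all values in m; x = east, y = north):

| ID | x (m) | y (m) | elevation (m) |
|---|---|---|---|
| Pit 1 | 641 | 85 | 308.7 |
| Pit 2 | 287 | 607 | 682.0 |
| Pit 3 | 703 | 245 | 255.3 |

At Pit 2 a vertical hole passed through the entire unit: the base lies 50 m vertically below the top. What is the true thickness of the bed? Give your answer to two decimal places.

Two edge vectors: Pit 1→Pit 2 = (-354, 522, 373.3), Pit 1→Pit 3 = (62, 160, -53.4).
Normal n = (Pit 1→Pit 2) × (Pit 1→Pit 3) = (-87602.8, 4241, -89004).
So ∂z/∂x = −n_x/n_z = −0.98426 and ∂z/∂y = −n_y/n_z = 0.04765.
|∇z| = √(a²+b²) = 0.98541, so dip δ = arctan(0.98541) = 44.58°.
True thickness = vertical thickness × cos δ = 50 × cos 44.58° = 35.61 m.

35.61 m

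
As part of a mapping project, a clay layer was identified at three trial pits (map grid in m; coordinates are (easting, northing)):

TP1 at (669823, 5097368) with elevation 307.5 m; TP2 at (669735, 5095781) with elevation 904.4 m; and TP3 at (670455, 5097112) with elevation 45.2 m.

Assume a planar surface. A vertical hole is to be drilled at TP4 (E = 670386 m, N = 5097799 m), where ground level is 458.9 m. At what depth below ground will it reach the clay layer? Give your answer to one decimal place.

612.7 m

Let the plane be z = a·E + b·N + c.
TP2−TP1: −88a − 1587b = 596.9;  TP3−TP1: 632a − 256b = −262.3.
Solving gives a = −0.554919396, b = −0.345347885.
Then c = 307.5 − a·669823 − b·5097368 = 2132370.53.
At (670386, 5097799): z_contact = −372010.19 − 1760514.10 + 2132370.53 = -153.76 m.
Depth below ground = 458.9 − (-153.76) = 612.7 m.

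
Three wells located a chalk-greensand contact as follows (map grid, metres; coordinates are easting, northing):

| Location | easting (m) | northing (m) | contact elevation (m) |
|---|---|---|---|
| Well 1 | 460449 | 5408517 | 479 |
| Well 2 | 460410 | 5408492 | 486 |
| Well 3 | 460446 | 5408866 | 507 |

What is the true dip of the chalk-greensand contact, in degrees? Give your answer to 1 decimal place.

13.6°

Two edge vectors: Well 1→Well 2 = (-39, -25, 7), Well 1→Well 3 = (-3, 349, 28).
Normal n = (Well 1→Well 2) × (Well 1→Well 3) = (-3143, 1071, -13686).
So ∂z/∂easting = −n_x/n_z = −0.22965 and ∂z/∂northing = −n_y/n_z = 0.07826.
Gradient magnitude |∇z| = √(a² + b²) = √(0.05274 + 0.00612) = 0.24262.
True dip = arctan(0.24262) = 13.6°, dipping toward ESE (azimuth ≈ 109°).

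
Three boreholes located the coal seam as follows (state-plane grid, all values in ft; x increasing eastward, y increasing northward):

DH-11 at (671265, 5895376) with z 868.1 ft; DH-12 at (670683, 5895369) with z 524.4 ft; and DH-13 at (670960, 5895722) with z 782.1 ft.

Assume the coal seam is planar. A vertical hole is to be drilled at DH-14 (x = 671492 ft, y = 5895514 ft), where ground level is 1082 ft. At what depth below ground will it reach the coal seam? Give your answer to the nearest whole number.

Two edge vectors: DH-11→DH-12 = (-582, -7, -343.7), DH-11→DH-13 = (-305, 346, -86).
Normal n = (DH-11→DH-12) × (DH-11→DH-13) = (119522.2, 54776.5, -203507).
So ∂z/∂x = −n_x/n_z = 0.58731248 and ∂z/∂y = −n_y/n_z = 0.26916273.
Intercept c from DH-11: 868.1 − 394242.31 − 1586815.51 = −1980189.72.
At (671492, 5895514): z_contact = 394375.6 + 1586852.7 − 1980189.72 = 1038.6 ft.
Depth below ground = 1082 − 1038.6 = 43 ft.

43 ft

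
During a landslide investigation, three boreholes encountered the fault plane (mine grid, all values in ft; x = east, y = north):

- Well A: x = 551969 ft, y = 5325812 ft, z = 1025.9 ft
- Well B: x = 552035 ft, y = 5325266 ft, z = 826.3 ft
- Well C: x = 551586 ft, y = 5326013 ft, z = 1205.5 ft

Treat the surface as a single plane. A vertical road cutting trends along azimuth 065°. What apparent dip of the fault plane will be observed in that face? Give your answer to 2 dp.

Two edge vectors: Well A→Well B = (66, -546, -199.6), Well A→Well C = (-383, 201, 179.6).
Normal n = (Well A→Well B) × (Well A→Well C) = (-57942, 64593.2, -195852).
So ∂z/∂x = −n_x/n_z = −0.29585 and ∂z/∂y = −n_y/n_z = 0.32981.
Unit vector along 065° is (sin 65°, cos 65°) = (0.9063, 0.4226).
Slope in that direction = a·(0.9063) + b·(0.4226) = −0.12875.
Apparent dip = arctan|0.12875| = 7.34° (true dip is 23.9°, so apparent ≤ true as expected).

7.34°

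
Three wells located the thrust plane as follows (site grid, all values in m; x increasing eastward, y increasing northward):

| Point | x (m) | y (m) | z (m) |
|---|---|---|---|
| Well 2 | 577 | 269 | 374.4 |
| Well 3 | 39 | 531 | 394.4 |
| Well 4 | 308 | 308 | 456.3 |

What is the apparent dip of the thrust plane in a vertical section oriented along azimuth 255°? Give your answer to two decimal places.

Let the plane be z = a·x + b·y + c.
Well 3−Well 2: −538a + 262b = 20;  Well 4−Well 2: −269a + 39b = 81.9.
Solving gives a = −0.41777, b = −0.78152.
Unit vector along 255° is (sin 255°, cos 255°) = (-0.9659, -0.2588).
Slope in that direction = a·(-0.9659) + b·(-0.2588) = 0.60580.
Apparent dip = arctan|0.60580| = 31.21° (true dip is 41.5°, so apparent ≤ true as expected).

31.21°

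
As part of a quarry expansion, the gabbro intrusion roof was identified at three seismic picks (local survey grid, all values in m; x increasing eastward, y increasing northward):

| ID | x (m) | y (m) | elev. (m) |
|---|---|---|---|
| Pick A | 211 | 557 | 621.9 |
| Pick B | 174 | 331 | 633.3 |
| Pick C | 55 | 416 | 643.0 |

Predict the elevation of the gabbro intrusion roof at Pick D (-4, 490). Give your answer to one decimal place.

Two edge vectors: Pick A→Pick B = (-37, -226, 11.4), Pick A→Pick C = (-156, -141, 21.1).
Normal n = (Pick A→Pick B) × (Pick A→Pick C) = (-3161.2, -997.7, -30039).
So ∂z/∂x = −n_x/n_z = −0.10524 and ∂z/∂y = −n_y/n_z = −0.03321.
Intercept c from Pick A: 621.9 + 22.20 + 18.50 = 662.60.
At (-4, 490): z = 0.4 − 16.3 + 662.60 = 646.8 m.

646.8 m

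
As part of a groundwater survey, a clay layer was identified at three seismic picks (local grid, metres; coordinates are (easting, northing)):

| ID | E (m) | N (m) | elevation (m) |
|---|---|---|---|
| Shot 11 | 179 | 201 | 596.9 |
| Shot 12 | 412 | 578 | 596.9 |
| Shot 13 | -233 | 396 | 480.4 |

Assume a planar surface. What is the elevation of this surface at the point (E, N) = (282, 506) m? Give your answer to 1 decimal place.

Two edge vectors: Shot 11→Shot 12 = (233, 377, 0), Shot 11→Shot 13 = (-412, 195, -116.5).
Normal n = (Shot 11→Shot 12) × (Shot 11→Shot 13) = (-43920.5, 27144.5, 200759).
So ∂z/∂E = −n_x/n_z = 0.21877 and ∂z/∂N = −n_y/n_z = −0.13521.
Intercept c from Shot 11: 596.9 − 39.16 + 27.18 = 584.92.
At (282, 506): z = 61.7 − 68.4 + 584.92 = 578.2 m.

578.2 m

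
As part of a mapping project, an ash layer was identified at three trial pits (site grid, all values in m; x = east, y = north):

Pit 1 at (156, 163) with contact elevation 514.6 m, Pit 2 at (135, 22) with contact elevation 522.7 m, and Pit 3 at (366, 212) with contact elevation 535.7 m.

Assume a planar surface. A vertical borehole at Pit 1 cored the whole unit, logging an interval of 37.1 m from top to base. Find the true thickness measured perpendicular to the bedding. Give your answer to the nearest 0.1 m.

Let the plane be z = a·x + b·y + c.
Pit 2−Pit 1: −21a − 141b = 8.1;  Pit 3−Pit 1: 210a + 49b = 21.1.
Solving gives a = 0.11798, b = −0.07502.
|∇z| = √(a²+b²) = 0.13981, so dip δ = arctan(0.13981) = 7.96°.
True thickness = vertical thickness × cos δ = 37.1 × cos 7.96° = 36.7 m.

36.7 m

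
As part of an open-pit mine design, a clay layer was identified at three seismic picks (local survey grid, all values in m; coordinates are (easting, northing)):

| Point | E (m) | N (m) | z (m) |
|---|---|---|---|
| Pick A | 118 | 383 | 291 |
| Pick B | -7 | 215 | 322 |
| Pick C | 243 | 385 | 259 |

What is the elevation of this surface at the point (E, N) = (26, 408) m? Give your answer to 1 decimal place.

314.7 m

Let the plane be z = a·E + b·N + c.
Pick B−Pick A: −125a − 168b = 31;  Pick C−Pick A: 125a + 2b = −32.
Solving gives a = −0.25610, b = 0.00602.
Then c = 291 − a·118 − b·383 = 318.91.
At (26, 408): z = −6.7 + 2.5 + 318.91 = 314.7 m.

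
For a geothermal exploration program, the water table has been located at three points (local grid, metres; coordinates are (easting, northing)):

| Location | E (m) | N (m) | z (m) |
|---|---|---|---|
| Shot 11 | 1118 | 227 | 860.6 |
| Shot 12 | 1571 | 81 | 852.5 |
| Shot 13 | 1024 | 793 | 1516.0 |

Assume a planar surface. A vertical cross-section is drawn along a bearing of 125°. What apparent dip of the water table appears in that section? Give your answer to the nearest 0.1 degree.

Two edge vectors: Shot 11→Shot 12 = (453, -146, -8.1), Shot 11→Shot 13 = (-94, 566, 655.4).
Normal n = (Shot 11→Shot 12) × (Shot 11→Shot 13) = (-91103.8, -296134.8, 242674).
So ∂z/∂E = −n_x/n_z = 0.37542 and ∂z/∂N = −n_y/n_z = 1.22030.
Unit vector along 125° is (sin 125°, cos 125°) = (0.8192, -0.5736).
Slope in that direction = a·(0.8192) + b·(-0.5736) = −0.39241.
Apparent dip = arctan|0.39241| = 21.4° (true dip is 51.9°, so apparent ≤ true as expected).

21.4°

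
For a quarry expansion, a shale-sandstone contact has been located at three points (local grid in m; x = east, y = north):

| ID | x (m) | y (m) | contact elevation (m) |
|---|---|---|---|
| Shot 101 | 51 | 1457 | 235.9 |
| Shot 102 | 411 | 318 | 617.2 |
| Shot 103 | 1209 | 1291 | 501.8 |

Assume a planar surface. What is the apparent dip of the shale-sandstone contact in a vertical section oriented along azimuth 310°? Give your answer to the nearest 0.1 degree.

Two edge vectors: Shot 101→Shot 102 = (360, -1139, 381.3), Shot 101→Shot 103 = (1158, -166, 265.9).
Normal n = (Shot 101→Shot 102) × (Shot 101→Shot 103) = (-239564.3, 345821.4, 1259202).
So ∂z/∂x = −n_x/n_z = 0.19025 and ∂z/∂y = −n_y/n_z = −0.27464.
Unit vector along 310° is (sin 310°, cos 310°) = (-0.7660, 0.6428).
Slope in that direction = a·(-0.7660) + b·(0.6428) = −0.32227.
Apparent dip = arctan|0.32227| = 17.9° (true dip is 18.5°, so apparent ≤ true as expected).

17.9°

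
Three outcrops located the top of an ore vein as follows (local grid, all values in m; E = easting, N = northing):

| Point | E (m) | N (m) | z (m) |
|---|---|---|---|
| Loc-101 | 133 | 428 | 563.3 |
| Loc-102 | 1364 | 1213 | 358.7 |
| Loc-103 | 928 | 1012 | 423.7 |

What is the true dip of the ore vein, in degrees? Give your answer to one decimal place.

8.1°

Let the plane be z = a·E + b·N + c.
Loc-102−Loc-101: 1231a + 785b = −204.6;  Loc-103−Loc-101: 795a + 584b = −139.6.
Solving gives a = −0.10440, b = −0.09692.
Gradient magnitude |∇z| = √(a² + b²) = √(0.01090 + 0.00939) = 0.14245.
True dip = arctan(0.14245) = 8.1°, dipping toward NE (azimuth ≈ 047°).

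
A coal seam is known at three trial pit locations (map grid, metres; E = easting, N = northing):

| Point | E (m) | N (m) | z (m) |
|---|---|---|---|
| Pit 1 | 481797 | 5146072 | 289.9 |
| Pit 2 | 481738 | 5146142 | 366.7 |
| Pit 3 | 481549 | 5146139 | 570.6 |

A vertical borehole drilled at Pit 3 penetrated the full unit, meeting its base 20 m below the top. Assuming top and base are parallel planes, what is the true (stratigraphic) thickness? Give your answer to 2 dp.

13.47 m

Let the plane be z = a·E + b·N + c.
Pit 2−Pit 1: −59a + 70b = 76.8;  Pit 3−Pit 1: −248a + 67b = 280.7.
Solving gives a = −1.08178, b = 0.18536.
|∇z| = √(a²+b²) = 1.09754, so dip δ = arctan(1.09754) = 47.66°.
True thickness = vertical thickness × cos δ = 20 × cos 47.66° = 13.47 m.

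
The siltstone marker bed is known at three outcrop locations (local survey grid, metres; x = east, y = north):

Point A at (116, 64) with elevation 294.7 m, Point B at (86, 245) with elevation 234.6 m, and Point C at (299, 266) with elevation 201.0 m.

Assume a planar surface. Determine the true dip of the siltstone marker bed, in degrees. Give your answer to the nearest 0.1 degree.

20.5°

Let the plane be z = a·x + b·y + c.
Point B−Point A: −30a + 181b = −60.1;  Point C−Point A: 183a + 202b = −93.7.
Solving gives a = −0.12300, b = −0.35243.
Gradient magnitude |∇z| = √(a² + b²) = √(0.01513 + 0.12421) = 0.37328.
True dip = arctan(0.37328) = 20.5°, dipping toward NNE (azimuth ≈ 019°).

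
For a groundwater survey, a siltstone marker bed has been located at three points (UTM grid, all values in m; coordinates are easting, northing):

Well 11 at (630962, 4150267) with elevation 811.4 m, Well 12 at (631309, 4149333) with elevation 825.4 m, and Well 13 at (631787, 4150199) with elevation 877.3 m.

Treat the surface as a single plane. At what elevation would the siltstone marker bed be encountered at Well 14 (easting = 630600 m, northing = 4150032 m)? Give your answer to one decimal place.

778.5 m

Let the plane be z = a·easting + b·northing + c.
Well 12−Well 11: 347a − 934b = 14;  Well 13−Well 11: 825a − 68b = 65.9.
Solving gives a = 0.081127620, b = 0.015151268.
Then c = 811.4 − a·630962 − b·4150267 = −113258.85.
At (630600, 4150032): z = 51159.1 + 62878.2 − 113258.85 = 778.5 m.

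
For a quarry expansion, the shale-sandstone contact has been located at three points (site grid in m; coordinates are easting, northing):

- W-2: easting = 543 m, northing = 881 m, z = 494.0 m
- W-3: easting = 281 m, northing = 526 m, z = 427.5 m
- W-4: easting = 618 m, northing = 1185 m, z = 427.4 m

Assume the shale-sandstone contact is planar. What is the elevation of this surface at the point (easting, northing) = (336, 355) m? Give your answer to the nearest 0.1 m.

Let the plane be z = a·easting + b·northing + c.
W-3−W-2: −262a − 355b = −66.5;  W-4−W-2: 75a + 304b = −66.6.
Solving gives a = 0.827169, b = −0.423150.
Then c = 494 − a·543 − b·881 = 417.64.
At (336, 355): z = 277.9 − 150.2 + 417.64 = 545.4 m.

545.4 m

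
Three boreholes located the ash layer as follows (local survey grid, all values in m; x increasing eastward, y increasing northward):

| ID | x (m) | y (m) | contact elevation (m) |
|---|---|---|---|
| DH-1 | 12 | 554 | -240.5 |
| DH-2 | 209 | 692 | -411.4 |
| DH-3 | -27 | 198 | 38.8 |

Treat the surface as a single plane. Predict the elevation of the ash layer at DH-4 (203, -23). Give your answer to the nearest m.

125 m

Two edge vectors: DH-1→DH-2 = (197, 138, -170.9), DH-1→DH-3 = (-39, -356, 279.3).
Normal n = (DH-1→DH-2) × (DH-1→DH-3) = (-22297, -48357, -64750).
So ∂z/∂x = −n_x/n_z = −0.34436 and ∂z/∂y = −n_y/n_z = −0.74683.
Intercept c from DH-1: -240.5 + 4.13 + 413.74 = 177.37.
At (203, -23): z = −69.9 + 17.2 + 177.37 = 124.6 m.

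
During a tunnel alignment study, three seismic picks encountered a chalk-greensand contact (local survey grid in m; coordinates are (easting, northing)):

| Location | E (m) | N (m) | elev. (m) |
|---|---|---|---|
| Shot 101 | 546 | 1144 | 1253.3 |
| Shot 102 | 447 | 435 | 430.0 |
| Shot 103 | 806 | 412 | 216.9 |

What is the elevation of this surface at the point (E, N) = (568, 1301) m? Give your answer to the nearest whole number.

Let the plane be z = a·E + b·N + c.
Shot 102−Shot 101: −99a − 709b = −823.3;  Shot 103−Shot 101: 260a − 732b = −1036.4.
Solving gives a = −0.51459, b = 1.23307.
Then c = 1253.3 − a·546 − b·1144 = 123.64.
At (568, 1301): z = −292.3 + 1604.2 + 123.64 = 1435.6 m.

1436 m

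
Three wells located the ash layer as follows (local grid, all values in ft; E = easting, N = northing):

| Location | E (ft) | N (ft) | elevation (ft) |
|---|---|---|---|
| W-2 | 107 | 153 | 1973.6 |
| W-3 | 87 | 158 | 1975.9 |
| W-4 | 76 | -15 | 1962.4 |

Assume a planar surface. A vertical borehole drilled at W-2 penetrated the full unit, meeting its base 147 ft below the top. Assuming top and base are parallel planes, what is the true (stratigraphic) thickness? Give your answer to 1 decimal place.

145.8 ft

Let the plane be z = a·E + b·N + c.
W-3−W-2: −20a + 5b = 2.3;  W-4−W-2: −31a − 168b = −11.2.
Solving gives a = −0.09400, b = 0.08401.
|∇z| = √(a²+b²) = 0.12607, so dip δ = arctan(0.12607) = 7.19°.
True thickness = vertical thickness × cos δ = 147 × cos 7.19° = 145.8 ft.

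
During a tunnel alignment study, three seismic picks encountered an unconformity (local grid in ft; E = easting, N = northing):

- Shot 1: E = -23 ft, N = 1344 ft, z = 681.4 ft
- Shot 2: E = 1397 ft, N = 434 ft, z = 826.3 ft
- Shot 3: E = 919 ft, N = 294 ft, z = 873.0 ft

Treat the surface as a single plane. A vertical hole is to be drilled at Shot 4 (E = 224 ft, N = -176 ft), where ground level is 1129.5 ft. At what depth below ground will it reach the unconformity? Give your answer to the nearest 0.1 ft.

Two edge vectors: Shot 1→Shot 2 = (1420, -910, 144.9), Shot 1→Shot 3 = (942, -1050, 191.6).
Normal n = (Shot 1→Shot 2) × (Shot 1→Shot 3) = (-22211, -135576.2, -633780).
So ∂z/∂E = −n_x/n_z = −0.035045 and ∂z/∂N = −n_y/n_z = −0.213917.
Intercept c from Shot 1: 681.4 − 0.81 + 287.50 = 968.10.
At (224, -176): z_contact = −7.85 + 37.65 + 968.10 = 997.90 ft.
Depth below ground = 1129.5 − 997.90 = 131.6 ft.

131.6 ft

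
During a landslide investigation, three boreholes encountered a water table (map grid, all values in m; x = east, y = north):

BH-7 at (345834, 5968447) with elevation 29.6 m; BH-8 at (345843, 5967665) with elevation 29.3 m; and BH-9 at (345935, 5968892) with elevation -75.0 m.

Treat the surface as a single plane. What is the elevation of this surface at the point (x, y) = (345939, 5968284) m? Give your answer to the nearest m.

-72 m

Let the plane be z = a·x + b·y + c.
BH-8−BH-7: 9a − 782b = −0.3;  BH-9−BH-7: 101a + 445b = −104.6.
Solving gives a = −0.98727150, b = −0.01097883.
Then c = 29.6 − a·345834 − b·5968447 = 406988.21.
At (345939, 5968284): z = −341535.7 − 65524.8 + 406988.21 = -72.3 m.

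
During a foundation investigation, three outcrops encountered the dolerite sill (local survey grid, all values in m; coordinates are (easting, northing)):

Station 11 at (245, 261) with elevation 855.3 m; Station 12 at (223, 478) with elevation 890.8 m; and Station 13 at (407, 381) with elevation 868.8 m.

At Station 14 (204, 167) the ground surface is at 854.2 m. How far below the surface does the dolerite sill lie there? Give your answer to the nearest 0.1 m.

Two edge vectors: Station 11→Station 12 = (-22, 217, 35.5), Station 11→Station 13 = (162, 120, 13.5).
Normal n = (Station 11→Station 12) × (Station 11→Station 13) = (-1330.5, 6048, -37794).
So ∂z/∂E = −n_x/n_z = −0.03520 and ∂z/∂N = −n_y/n_z = 0.16003.
Intercept c from Station 11: 855.3 + 8.62 − 41.77 = 822.16.
At (204, 167): z_contact = −7.18 + 26.72 + 822.16 = 841.70 m.
Depth below ground = 854.2 − 841.70 = 12.5 m.

12.5 m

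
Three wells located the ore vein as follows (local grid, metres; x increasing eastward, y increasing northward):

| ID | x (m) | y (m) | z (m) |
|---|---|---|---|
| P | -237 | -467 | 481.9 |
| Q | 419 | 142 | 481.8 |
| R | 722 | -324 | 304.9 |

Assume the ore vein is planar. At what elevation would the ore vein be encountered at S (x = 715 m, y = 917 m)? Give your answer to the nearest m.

Two edge vectors: P→Q = (656, 609, -0.1), P→R = (959, 143, -177).
Normal n = (P→Q) × (P→R) = (-107778.7, 116016.1, -490223).
So ∂z/∂x = −n_x/n_z = −0.21986 and ∂z/∂y = −n_y/n_z = 0.23666.
Intercept c from P: 481.9 − 52.11 + 110.52 = 540.31.
At (715, 917): z = −157.2 + 217.0 + 540.31 = 600.1 m.

600 m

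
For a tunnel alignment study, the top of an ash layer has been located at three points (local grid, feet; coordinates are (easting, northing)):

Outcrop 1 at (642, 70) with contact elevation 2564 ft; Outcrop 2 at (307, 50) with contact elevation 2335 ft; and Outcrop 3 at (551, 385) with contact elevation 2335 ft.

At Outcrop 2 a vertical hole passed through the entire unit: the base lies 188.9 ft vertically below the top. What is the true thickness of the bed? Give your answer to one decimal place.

Let the plane be z = a·E + b·N + c.
Outcrop 2−Outcrop 1: −335a − 20b = −229;  Outcrop 3−Outcrop 1: −91a + 315b = −229.
Solving gives a = 0.71466, b = −0.52053.
|∇z| = √(a²+b²) = 0.88413, so dip δ = arctan(0.88413) = 41.48°.
True thickness = vertical thickness × cos δ = 188.9 × cos 41.48° = 141.5 ft.

141.5 ft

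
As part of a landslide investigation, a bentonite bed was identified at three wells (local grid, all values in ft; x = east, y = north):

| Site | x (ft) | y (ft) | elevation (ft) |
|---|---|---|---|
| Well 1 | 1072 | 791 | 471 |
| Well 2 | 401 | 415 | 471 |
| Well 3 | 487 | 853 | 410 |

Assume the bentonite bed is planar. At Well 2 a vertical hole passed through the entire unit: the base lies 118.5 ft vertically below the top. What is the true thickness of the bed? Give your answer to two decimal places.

116.64 ft

Two edge vectors: Well 1→Well 2 = (-671, -376, 0), Well 1→Well 3 = (-585, 62, -61).
Normal n = (Well 1→Well 2) × (Well 1→Well 3) = (22936, -40931, -261562).
So ∂z/∂x = −n_x/n_z = 0.08769 and ∂z/∂y = −n_y/n_z = −0.15649.
|∇z| = √(a²+b²) = 0.17938, so dip δ = arctan(0.17938) = 10.17°.
True thickness = vertical thickness × cos δ = 118.5 × cos 10.17° = 116.64 ft.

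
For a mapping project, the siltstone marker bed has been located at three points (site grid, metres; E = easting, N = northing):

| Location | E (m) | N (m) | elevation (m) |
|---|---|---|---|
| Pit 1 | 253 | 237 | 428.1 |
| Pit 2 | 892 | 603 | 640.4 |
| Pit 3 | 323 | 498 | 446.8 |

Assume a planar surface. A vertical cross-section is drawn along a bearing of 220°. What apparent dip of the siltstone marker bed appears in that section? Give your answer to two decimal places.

11.60°

Let the plane be z = a·E + b·N + c.
Pit 2−Pit 1: 639a + 366b = 212.3;  Pit 3−Pit 1: 70a + 261b = 18.7.
Solving gives a = 0.34405, b = −0.02063.
Unit vector along 220° is (sin 220°, cos 220°) = (-0.6428, -0.7660).
Slope in that direction = a·(-0.6428) + b·(-0.7660) = −0.20535.
Apparent dip = arctan|0.20535| = 11.60° (true dip is 19.0°, so apparent ≤ true as expected).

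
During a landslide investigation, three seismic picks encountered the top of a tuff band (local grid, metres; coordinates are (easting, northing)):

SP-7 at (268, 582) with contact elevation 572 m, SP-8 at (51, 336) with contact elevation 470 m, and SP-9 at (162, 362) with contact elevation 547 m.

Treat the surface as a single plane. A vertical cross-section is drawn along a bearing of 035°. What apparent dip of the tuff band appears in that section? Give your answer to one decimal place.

Two edge vectors: SP-7→SP-8 = (-217, -246, -102), SP-7→SP-9 = (-106, -220, -25).
Normal n = (SP-7→SP-8) × (SP-7→SP-9) = (-16290, 5387, 21664).
So ∂z/∂E = −n_x/n_z = 0.75194 and ∂z/∂N = −n_y/n_z = −0.24866.
Unit vector along 035° is (sin 35°, cos 35°) = (0.5736, 0.8192).
Slope in that direction = a·(0.5736) + b·(0.8192) = 0.22760.
Apparent dip = arctan|0.22760| = 12.8° (true dip is 38.4°, so apparent ≤ true as expected).

12.8°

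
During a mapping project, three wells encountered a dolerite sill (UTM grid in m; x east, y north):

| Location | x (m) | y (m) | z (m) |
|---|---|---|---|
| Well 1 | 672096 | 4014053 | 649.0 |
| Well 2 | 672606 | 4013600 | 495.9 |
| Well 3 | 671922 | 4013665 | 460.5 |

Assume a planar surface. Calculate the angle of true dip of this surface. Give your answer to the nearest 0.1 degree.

24.4°

Two edge vectors: Well 1→Well 2 = (510, -453, -153.1), Well 1→Well 3 = (-174, -388, -188.5).
Normal n = (Well 1→Well 2) × (Well 1→Well 3) = (25987.7, 122774.4, -276702).
So ∂z/∂x = −n_x/n_z = 0.09392 and ∂z/∂y = −n_y/n_z = 0.44371.
Gradient magnitude |∇z| = √(a² + b²) = √(0.00882 + 0.19688) = 0.45354.
True dip = arctan(0.45354) = 24.4°, dipping toward SSW (azimuth ≈ 192°).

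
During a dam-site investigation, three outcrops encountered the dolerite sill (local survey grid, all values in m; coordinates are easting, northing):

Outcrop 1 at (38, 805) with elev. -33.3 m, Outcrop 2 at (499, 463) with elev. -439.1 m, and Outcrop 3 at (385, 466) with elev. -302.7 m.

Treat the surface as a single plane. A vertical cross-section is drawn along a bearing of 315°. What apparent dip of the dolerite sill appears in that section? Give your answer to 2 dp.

Let the plane be z = a·easting + b·northing + c.
Outcrop 2−Outcrop 1: 461a − 342b = −405.8;  Outcrop 3−Outcrop 1: 347a − 339b = −269.4.
Solving gives a = −1.20812, b = −0.44194.
Unit vector along 315° is (sin 315°, cos 315°) = (-0.7071, 0.7071).
Slope in that direction = a·(-0.7071) + b·(0.7071) = 0.54177.
Apparent dip = arctan|0.54177| = 28.45° (true dip is 52.1°, so apparent ≤ true as expected).

28.45°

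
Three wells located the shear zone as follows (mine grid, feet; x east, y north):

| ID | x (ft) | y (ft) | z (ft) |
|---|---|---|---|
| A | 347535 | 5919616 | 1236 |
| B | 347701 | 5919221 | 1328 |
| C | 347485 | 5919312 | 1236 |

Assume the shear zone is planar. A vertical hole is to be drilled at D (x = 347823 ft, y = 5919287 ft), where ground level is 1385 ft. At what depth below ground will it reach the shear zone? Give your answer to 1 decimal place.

Let the plane be z = a·x + b·y + c.
B−A: 166a − 395b = 92;  C−A: −50a − 304b = 0.
Solving gives a = 0.398325120, b = −0.065514000.
Then c = 1236 − a·347535 − b·5919616 = 250621.80.
At (347823, 5919287): z_contact = 138546.64 − 387796.17 + 250621.80 = 1372.27 ft.
Depth below ground = 1385 − 1372.27 = 12.7 ft.

12.7 ft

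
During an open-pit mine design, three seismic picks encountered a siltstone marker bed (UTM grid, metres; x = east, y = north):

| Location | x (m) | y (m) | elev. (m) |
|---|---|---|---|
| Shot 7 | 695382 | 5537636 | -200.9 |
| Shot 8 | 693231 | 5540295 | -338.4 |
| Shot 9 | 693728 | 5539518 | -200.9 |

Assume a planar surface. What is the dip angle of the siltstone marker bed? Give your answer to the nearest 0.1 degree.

44.6°

Two edge vectors: Shot 7→Shot 8 = (-2151, 2659, -137.5), Shot 7→Shot 9 = (-1654, 1882, 0).
Normal n = (Shot 7→Shot 8) × (Shot 7→Shot 9) = (258775, 227425, 349804).
So ∂z/∂x = −n_x/n_z = −0.73977 and ∂z/∂y = −n_y/n_z = −0.65015.
Gradient magnitude |∇z| = √(a² + b²) = √(0.54726 + 0.42269) = 0.98486.
True dip = arctan(0.98486) = 44.6°, dipping toward NE (azimuth ≈ 049°).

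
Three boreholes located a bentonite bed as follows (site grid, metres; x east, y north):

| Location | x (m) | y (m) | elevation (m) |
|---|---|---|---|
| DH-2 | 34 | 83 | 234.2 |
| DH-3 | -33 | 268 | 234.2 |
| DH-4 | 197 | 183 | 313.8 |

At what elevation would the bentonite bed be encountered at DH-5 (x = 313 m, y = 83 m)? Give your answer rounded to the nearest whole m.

Two edge vectors: DH-2→DH-3 = (-67, 185, 0), DH-2→DH-4 = (163, 100, 79.6).
Normal n = (DH-2→DH-3) × (DH-2→DH-4) = (14726, 5333.2, -36855).
So ∂z/∂x = −n_x/n_z = 0.39957 and ∂z/∂y = −n_y/n_z = 0.14471.
Intercept c from DH-2: 234.2 − 13.59 − 12.01 = 208.60.
At (313, 83): z = 125.1 + 12.0 + 208.60 = 345.7 m.

346 m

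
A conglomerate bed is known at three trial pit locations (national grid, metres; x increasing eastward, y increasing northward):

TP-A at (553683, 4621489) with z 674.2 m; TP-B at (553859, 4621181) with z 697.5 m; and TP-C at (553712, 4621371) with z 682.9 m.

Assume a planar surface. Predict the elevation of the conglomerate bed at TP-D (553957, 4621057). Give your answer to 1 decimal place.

707.0 m

Let the plane be z = a·x + b·y + c.
TP-B−TP-A: 176a − 308b = 23.3;  TP-C−TP-A: 29a − 118b = 8.7.
Solving gives a = 0.005897263, b = −0.072279486.
Then c = 674.2 − a·553683 − b·4621489 = 331447.84.
At (553957, 4621057): z = 3266.8 − 334007.6 + 331447.84 = 707.0 m.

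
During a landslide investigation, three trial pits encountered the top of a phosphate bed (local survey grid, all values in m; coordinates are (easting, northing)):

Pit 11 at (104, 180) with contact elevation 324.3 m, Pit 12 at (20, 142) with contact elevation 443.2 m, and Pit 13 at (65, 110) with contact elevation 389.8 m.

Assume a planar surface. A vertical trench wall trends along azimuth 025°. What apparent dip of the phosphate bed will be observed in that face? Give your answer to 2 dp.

36.46°

Two edge vectors: Pit 11→Pit 12 = (-84, -38, 118.9), Pit 11→Pit 13 = (-39, -70, 65.5).
Normal n = (Pit 11→Pit 12) × (Pit 11→Pit 13) = (5834, 864.9, 4398).
So ∂z/∂E = −n_x/n_z = −1.32651 and ∂z/∂N = −n_y/n_z = −0.19666.
Unit vector along 025° is (sin 25°, cos 25°) = (0.4226, 0.9063).
Slope in that direction = a·(0.4226) + b·(0.9063) = −0.73884.
Apparent dip = arctan|0.73884| = 36.46° (true dip is 53.3°, so apparent ≤ true as expected).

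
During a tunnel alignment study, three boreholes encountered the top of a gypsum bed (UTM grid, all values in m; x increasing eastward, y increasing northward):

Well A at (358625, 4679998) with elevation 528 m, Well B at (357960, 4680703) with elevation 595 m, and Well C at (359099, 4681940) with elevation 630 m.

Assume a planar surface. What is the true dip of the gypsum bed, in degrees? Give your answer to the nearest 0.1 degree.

Let the plane be z = a·x + b·y + c.
Well B−Well A: −665a + 705b = 67;  Well C−Well A: 474a + 1942b = 102.
Solving gives a = −0.03580, b = 0.06126.
Gradient magnitude |∇z| = √(a² + b²) = √(0.00128 + 0.00375) = 0.07096.
True dip = arctan(0.07096) = 4.1°, dipping toward SSE (azimuth ≈ 150°).

4.1°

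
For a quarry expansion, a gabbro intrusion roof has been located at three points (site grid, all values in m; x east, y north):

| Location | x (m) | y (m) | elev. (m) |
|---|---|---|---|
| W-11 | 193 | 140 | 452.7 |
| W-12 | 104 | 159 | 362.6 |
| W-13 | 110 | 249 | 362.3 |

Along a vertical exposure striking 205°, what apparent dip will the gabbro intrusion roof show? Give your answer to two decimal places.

19.71°

Two edge vectors: W-11→W-12 = (-89, 19, -90.1), W-11→W-13 = (-83, 109, -90.4).
Normal n = (W-11→W-12) × (W-11→W-13) = (8103.3, -567.3, -8124).
So ∂z/∂x = −n_x/n_z = 0.99745 and ∂z/∂y = −n_y/n_z = −0.06983.
Unit vector along 205° is (sin 205°, cos 205°) = (-0.4226, -0.9063).
Slope in that direction = a·(-0.4226) + b·(-0.9063) = −0.35825.
Apparent dip = arctan|0.35825| = 19.71° (true dip is 45.0°, so apparent ≤ true as expected).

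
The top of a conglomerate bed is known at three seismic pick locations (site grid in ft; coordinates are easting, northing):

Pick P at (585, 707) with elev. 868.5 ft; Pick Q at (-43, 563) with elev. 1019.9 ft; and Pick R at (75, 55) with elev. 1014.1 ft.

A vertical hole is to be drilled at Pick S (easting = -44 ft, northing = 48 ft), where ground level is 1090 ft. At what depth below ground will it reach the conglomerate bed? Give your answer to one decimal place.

48.1 ft

Let the plane be z = a·easting + b·northing + c.
Pick Q−Pick P: −628a − 144b = 151.4;  Pick R−Pick P: −510a − 652b = 145.6.
Solving gives a = −0.23138, b = −0.04233.
Then c = 868.5 − a·585 − b·707 = 1033.78.
At (-44, 48): z_contact = 10.18 − 2.03 + 1033.78 = 1041.93 ft.
Depth below ground = 1090 − 1041.93 = 48.1 ft.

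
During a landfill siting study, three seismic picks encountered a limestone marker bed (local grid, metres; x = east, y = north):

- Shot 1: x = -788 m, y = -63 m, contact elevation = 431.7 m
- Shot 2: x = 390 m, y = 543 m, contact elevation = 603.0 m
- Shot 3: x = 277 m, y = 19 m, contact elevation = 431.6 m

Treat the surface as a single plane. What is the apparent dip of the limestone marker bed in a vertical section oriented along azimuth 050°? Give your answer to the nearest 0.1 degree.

11.0°

Let the plane be z = a·x + b·y + c.
Shot 2−Shot 1: 1178a + 606b = 171.3;  Shot 3−Shot 1: 1065a + 82b = −0.1.
Solving gives a = −0.02571, b = 0.33264.
Unit vector along 050° is (sin 50°, cos 50°) = (0.7660, 0.6428).
Slope in that direction = a·(0.7660) + b·(0.6428) = 0.19413.
Apparent dip = arctan|0.19413| = 11.0° (true dip is 18.5°, so apparent ≤ true as expected).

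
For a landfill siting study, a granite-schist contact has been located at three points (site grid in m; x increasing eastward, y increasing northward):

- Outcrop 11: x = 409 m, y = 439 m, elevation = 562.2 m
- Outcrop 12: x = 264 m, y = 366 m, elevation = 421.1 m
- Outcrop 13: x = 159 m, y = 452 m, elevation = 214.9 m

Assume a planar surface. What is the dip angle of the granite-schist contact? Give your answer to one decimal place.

Two edge vectors: Outcrop 11→Outcrop 12 = (-145, -73, -141.1), Outcrop 11→Outcrop 13 = (-250, 13, -347.3).
Normal n = (Outcrop 11→Outcrop 12) × (Outcrop 11→Outcrop 13) = (27187.2, -15083.5, -20135).
So ∂z/∂x = −n_x/n_z = 1.35025 and ∂z/∂y = −n_y/n_z = −0.74912.
Gradient magnitude |∇z| = √(a² + b²) = √(1.82316 + 0.56118) = 1.54413.
True dip = arctan(1.54413) = 57.1°, dipping toward WNW (azimuth ≈ 299°).

57.1°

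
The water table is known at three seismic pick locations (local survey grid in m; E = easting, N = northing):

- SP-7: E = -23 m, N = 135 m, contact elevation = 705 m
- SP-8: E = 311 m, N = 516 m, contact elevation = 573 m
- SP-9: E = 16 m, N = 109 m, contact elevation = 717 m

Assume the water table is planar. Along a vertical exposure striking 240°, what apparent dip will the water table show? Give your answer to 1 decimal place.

8.7°

Two edge vectors: SP-7→SP-8 = (334, 381, -132), SP-7→SP-9 = (39, -26, 12).
Normal n = (SP-7→SP-8) × (SP-7→SP-9) = (1140, -9156, -23543).
So ∂z/∂E = −n_x/n_z = 0.04842 and ∂z/∂N = −n_y/n_z = −0.38891.
Unit vector along 240° is (sin 240°, cos 240°) = (-0.8660, -0.5000).
Slope in that direction = a·(-0.8660) + b·(-0.5000) = 0.15252.
Apparent dip = arctan|0.15252| = 8.7° (true dip is 21.4°, so apparent ≤ true as expected).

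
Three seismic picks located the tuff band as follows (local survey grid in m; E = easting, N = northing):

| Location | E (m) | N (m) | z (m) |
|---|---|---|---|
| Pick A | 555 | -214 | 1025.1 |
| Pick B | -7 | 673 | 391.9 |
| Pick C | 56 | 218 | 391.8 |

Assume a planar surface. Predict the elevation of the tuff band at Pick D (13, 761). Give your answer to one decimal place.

438.3 m

Two edge vectors: Pick A→Pick B = (-562, 887, -633.2), Pick A→Pick C = (-499, 432, -633.3).
Normal n = (Pick A→Pick B) × (Pick A→Pick C) = (-288194.7, -39947.8, 199829).
So ∂z/∂E = −n_x/n_z = 1.44221 and ∂z/∂N = −n_y/n_z = 0.19991.
Intercept c from Pick A: 1025.1 − 800.42 + 42.78 = 267.46.
At (13, 761): z = 18.7 + 152.1 + 267.46 = 438.3 m.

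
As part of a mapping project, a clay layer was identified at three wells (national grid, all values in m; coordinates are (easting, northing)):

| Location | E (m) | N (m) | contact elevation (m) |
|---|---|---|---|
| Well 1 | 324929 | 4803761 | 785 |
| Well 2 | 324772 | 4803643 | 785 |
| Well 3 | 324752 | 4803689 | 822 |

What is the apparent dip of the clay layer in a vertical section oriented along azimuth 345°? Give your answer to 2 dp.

Two edge vectors: Well 1→Well 2 = (-157, -118, 0), Well 1→Well 3 = (-177, -72, 37).
Normal n = (Well 1→Well 2) × (Well 1→Well 3) = (-4366, 5809, -9582).
So ∂z/∂E = −n_x/n_z = −0.45565 and ∂z/∂N = −n_y/n_z = 0.60624.
Unit vector along 345° is (sin 345°, cos 345°) = (-0.2588, 0.9659).
Slope in that direction = a·(-0.2588) + b·(0.9659) = 0.70351.
Apparent dip = arctan|0.70351| = 35.13° (true dip is 37.2°, so apparent ≤ true as expected).

35.13°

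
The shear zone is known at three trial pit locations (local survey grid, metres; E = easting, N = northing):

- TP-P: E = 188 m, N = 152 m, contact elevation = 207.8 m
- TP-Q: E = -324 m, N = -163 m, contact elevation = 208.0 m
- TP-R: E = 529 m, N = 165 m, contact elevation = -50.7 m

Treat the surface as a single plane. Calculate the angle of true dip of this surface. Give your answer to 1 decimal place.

Two edge vectors: TP-P→TP-Q = (-512, -315, 0.2), TP-P→TP-R = (341, 13, -258.5).
Normal n = (TP-P→TP-Q) × (TP-P→TP-R) = (81424.9, -132283.8, 100759).
So ∂z/∂E = −n_x/n_z = −0.80812 and ∂z/∂N = −n_y/n_z = 1.31287.
Gradient magnitude |∇z| = √(a² + b²) = √(0.65305 + 1.72364) = 1.54165.
True dip = arctan(1.54165) = 57.0°, dipping toward SSE (azimuth ≈ 148°).

57.0°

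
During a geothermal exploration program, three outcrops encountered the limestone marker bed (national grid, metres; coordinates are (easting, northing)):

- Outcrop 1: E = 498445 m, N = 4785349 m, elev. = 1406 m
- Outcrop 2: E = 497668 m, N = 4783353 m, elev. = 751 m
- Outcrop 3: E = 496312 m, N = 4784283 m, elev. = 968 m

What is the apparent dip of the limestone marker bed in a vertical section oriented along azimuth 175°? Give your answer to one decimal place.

Two edge vectors: Outcrop 1→Outcrop 2 = (-777, -1996, -655), Outcrop 1→Outcrop 3 = (-2133, -1066, -438).
Normal n = (Outcrop 1→Outcrop 2) × (Outcrop 1→Outcrop 3) = (176018, 1056789, -3429186).
So ∂z/∂E = −n_x/n_z = 0.05133 and ∂z/∂N = −n_y/n_z = 0.30817.
Unit vector along 175° is (sin 175°, cos 175°) = (0.0872, -0.9962).
Slope in that direction = a·(0.0872) + b·(-0.9962) = −0.30253.
Apparent dip = arctan|0.30253| = 16.8° (true dip is 17.3°, so apparent ≤ true as expected).

16.8°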